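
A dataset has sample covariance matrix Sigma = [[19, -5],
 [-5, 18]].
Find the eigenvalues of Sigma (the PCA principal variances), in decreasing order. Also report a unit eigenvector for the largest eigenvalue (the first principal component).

Step 1 — characteristic polynomial of 2×2 Sigma:
  det(Sigma - λI) = λ² - trace · λ + det = 0.
  trace = 19 + 18 = 37, det = 19·18 - (-5)² = 317.
Step 2 — discriminant:
  Δ = trace² - 4·det = 1369 - 1268 = 101.
Step 3 — eigenvalues:
  λ = (trace ± √Δ)/2 = (37 ± 10.0499)/2,
  λ_1 = 23.5249,  λ_2 = 13.4751.

Step 4 — unit eigenvector for λ_1: solve (Sigma - λ_1 I)v = 0. First row:
  (19 - 23.5249)·v_x + (-5)·v_y = 0, i.e. (-4.5249)·v_x + (-5)·v_y = 0,
  so v ∝ (b, λ_1 - a) = (-5, 4.5249); multiply by -1 so the first entry is positive: u = (5, -4.5249).
  ||u|| = √((5)² + (-4.5249)²) = √(45.4751) ≈ 6.7435,
  v_1 = u/||u|| ≈ (0.7415, -0.671) (||v_1|| = 1).

λ_1 = 23.5249,  λ_2 = 13.4751;  v_1 ≈ (0.7415, -0.671)


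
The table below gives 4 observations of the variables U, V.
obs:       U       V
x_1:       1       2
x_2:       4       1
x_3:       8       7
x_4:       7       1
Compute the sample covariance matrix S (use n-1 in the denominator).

Step 1 — column means:
  mean(U) = (1 + 4 + 8 + 7) / 4 = 20/4 = 5
  mean(V) = (2 + 1 + 7 + 1) / 4 = 11/4 = 2.75

Step 2 — sample covariance S[i,j] = (1/(n-1)) · Σ_k (x_{k,i} - mean_i) · (x_{k,j} - mean_j), with n-1 = 3.
  S[U,U] = ((-4)·(-4) + (-1)·(-1) + (3)·(3) + (2)·(2)) / 3 = 30/3 = 10
  S[U,V] = ((-4)·(-0.75) + (-1)·(-1.75) + (3)·(4.25) + (2)·(-1.75)) / 3 = 14/3 = 4.6667
  S[V,V] = ((-0.75)·(-0.75) + (-1.75)·(-1.75) + (4.25)·(4.25) + (-1.75)·(-1.75)) / 3 = 24.75/3 = 8.25

S is symmetric (S[j,i] = S[i,j]). Assembling:

S = [[10, 4.6667],
 [4.6667, 8.25]]


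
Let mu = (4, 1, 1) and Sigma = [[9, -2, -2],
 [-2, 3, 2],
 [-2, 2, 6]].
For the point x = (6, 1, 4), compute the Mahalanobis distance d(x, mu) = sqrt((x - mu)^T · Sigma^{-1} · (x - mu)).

Step 1 — centre the observation: (x - mu) = (2, 0, 3).

Step 2 — invert Sigma (cofactor / det for 3×3, or solve directly):
  Sigma^{-1} = [[0.1321, 0.0755, 0.0189],
 [0.0755, 0.4717, -0.1321],
 [0.0189, -0.1321, 0.217]].

Step 3 — form the quadratic (x - mu)^T · Sigma^{-1} · (x - mu):
  Sigma^{-1} · (x - mu) = (0.3208, -0.2453, 0.6887).
  (x - mu)^T · [Sigma^{-1} · (x - mu)] = (2)·(0.3208) + (0)·(-0.2453) + (3)·(0.6887) = 2.7075.

Step 4 — take square root: d = √(2.7075) ≈ 1.6455.

d(x, mu) = √(2.7075) ≈ 1.6455


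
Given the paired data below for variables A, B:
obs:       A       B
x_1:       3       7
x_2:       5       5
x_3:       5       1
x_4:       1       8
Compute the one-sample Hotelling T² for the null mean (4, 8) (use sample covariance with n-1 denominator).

Step 1 — sample mean vector:
  mean(A) = (3 + 5 + 5 + 1) / 4 = 14/4 = 3.5
  mean(B) = (7 + 5 + 1 + 8) / 4 = 21/4 = 5.25
  x̄ = (3.5, 5.25),  deviation x̄ - mu_0 = (3.5, 5.25) - (4, 8) = (-0.5, -2.75).

Step 2 — sample covariance matrix, S[i,j] = (1/(n-1)) · Σ_k (x_{k,i} - mean_i) · (x_{k,j} - mean_j), divisor n-1 = 3:
  S[A,A] = ((-0.5)·(-0.5) + (1.5)·(1.5) + (1.5)·(1.5) + (-2.5)·(-2.5)) / 3 = 11/3 = 3.6667
  S[A,B] = ((-0.5)·(1.75) + (1.5)·(-0.25) + (1.5)·(-4.25) + (-2.5)·(2.75)) / 3 = -14.5/3 = -4.8333
  S[B,B] = ((1.75)·(1.75) + (-0.25)·(-0.25) + (-4.25)·(-4.25) + (2.75)·(2.75)) / 3 = 28.75/3 = 9.5833
  S = [[3.6667, -4.8333],
 [-4.8333, 9.5833]].

Step 3 — invert S. det(S) = 3.6667·9.5833 - (-4.8333)² = 11.7778.
  S^{-1} = (1/det) · [[d, -b], [-b, a]] = [[0.8137, 0.4104],
 [0.4104, 0.3113]].

Step 4 — quadratic form (x̄ - mu_0)^T · S^{-1} · (x̄ - mu_0):
  S^{-1} · (x̄ - mu_0) = (-1.5354, -1.0613),
  (x̄ - mu_0)^T · [...] = (-0.5)·(-1.5354) + (-2.75)·(-1.0613) = 3.6863.

Step 5 — scale by n: T² = 4 · 3.6863 = 14.7453.

T² ≈ 14.7453


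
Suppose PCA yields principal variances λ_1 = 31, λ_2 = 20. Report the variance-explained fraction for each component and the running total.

Step 1 — total variance = trace(Sigma) = Σ λ_i = 31 + 20 = 51.

Step 2 — fraction explained by component i = λ_i / Σ λ:
  PC1: 31/51 = 0.6078
  PC2: 20/51 = 0.3922

Step 3 — cumulative fraction after k components = (λ_1 + ... + λ_k) / Σ λ:
  k = 1: 31/51 = 0.6078
  k = 2: (31 + 20)/51 = 51/51 = 1

Summary (fraction, with percent):

explained: PC1 0.6078 (60.78%), PC2 0.3922 (39.22%);  cumulative: 0.6078, 1


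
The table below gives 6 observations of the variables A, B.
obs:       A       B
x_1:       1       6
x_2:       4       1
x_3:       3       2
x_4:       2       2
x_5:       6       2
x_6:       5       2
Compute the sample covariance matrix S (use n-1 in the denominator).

Step 1 — column means:
  mean(A) = (1 + 4 + 3 + 2 + 6 + 5) / 6 = 21/6 = 3.5
  mean(B) = (6 + 1 + 2 + 2 + 2 + 2) / 6 = 15/6 = 2.5

Step 2 — sample covariance S[i,j] = (1/(n-1)) · Σ_k (x_{k,i} - mean_i) · (x_{k,j} - mean_j), with n-1 = 5.
  S[A,A] = ((-2.5)·(-2.5) + (0.5)·(0.5) + (-0.5)·(-0.5) + (-1.5)·(-1.5) + (2.5)·(2.5) + (1.5)·(1.5)) / 5 = 17.5/5 = 3.5
  S[A,B] = ((-2.5)·(3.5) + (0.5)·(-1.5) + (-0.5)·(-0.5) + (-1.5)·(-0.5) + (2.5)·(-0.5) + (1.5)·(-0.5)) / 5 = -10.5/5 = -2.1
  S[B,B] = ((3.5)·(3.5) + (-1.5)·(-1.5) + (-0.5)·(-0.5) + (-0.5)·(-0.5) + (-0.5)·(-0.5) + (-0.5)·(-0.5)) / 5 = 15.5/5 = 3.1

S is symmetric (S[j,i] = S[i,j]). Assembling:

S = [[3.5, -2.1],
 [-2.1, 3.1]]


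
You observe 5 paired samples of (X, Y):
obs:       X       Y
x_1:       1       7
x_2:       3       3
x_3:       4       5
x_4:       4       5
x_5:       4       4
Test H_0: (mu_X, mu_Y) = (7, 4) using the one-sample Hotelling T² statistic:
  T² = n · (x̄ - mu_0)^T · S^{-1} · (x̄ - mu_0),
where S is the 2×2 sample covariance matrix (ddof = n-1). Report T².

Step 1 — sample mean vector:
  mean(X) = (1 + 3 + 4 + 4 + 4) / 5 = 16/5 = 3.2
  mean(Y) = (7 + 3 + 5 + 5 + 4) / 5 = 24/5 = 4.8
  x̄ = (3.2, 4.8),  deviation x̄ - mu_0 = (3.2, 4.8) - (7, 4) = (-3.8, 0.8).

Step 2 — sample covariance matrix, S[i,j] = (1/(n-1)) · Σ_k (x_{k,i} - mean_i) · (x_{k,j} - mean_j), divisor n-1 = 4:
  S[X,X] = ((-2.2)·(-2.2) + (-0.2)·(-0.2) + (0.8)·(0.8) + (0.8)·(0.8) + (0.8)·(0.8)) / 4 = 6.8/4 = 1.7
  S[X,Y] = ((-2.2)·(2.2) + (-0.2)·(-1.8) + (0.8)·(0.2) + (0.8)·(0.2) + (0.8)·(-0.8)) / 4 = -4.8/4 = -1.2
  S[Y,Y] = ((2.2)·(2.2) + (-1.8)·(-1.8) + (0.2)·(0.2) + (0.2)·(0.2) + (-0.8)·(-0.8)) / 4 = 8.8/4 = 2.2
  S = [[1.7, -1.2],
 [-1.2, 2.2]].

Step 3 — invert S. det(S) = 1.7·2.2 - (-1.2)² = 2.3.
  S^{-1} = (1/det) · [[d, -b], [-b, a]] = [[0.9565, 0.5217],
 [0.5217, 0.7391]].

Step 4 — quadratic form (x̄ - mu_0)^T · S^{-1} · (x̄ - mu_0):
  S^{-1} · (x̄ - mu_0) = (-3.2174, -1.3913),
  (x̄ - mu_0)^T · [...] = (-3.8)·(-3.2174) + (0.8)·(-1.3913) = 11.113.

Step 5 — scale by n: T² = 5 · 11.113 = 55.5652.

T² ≈ 55.5652


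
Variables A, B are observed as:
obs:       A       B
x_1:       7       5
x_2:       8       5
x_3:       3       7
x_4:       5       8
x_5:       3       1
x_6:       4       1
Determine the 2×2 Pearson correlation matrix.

Step 1 — column means:
  mean(A) = (7 + 8 + 3 + 5 + 3 + 4) / 6 = 30/6 = 5
  mean(B) = (5 + 5 + 7 + 8 + 1 + 1) / 6 = 27/6 = 4.5

Step 2 — sample variances and covariances s[i,j] = (1/(n-1)) · Σ_k (x_{k,i} - mean_i) · (x_{k,j} - mean_j), with n-1 = 5:
  s[A,A] = ((2)·(2) + (3)·(3) + (-2)·(-2) + (0)·(0) + (-2)·(-2) + (-1)·(-1)) / 5 = 22/5 = 4.4
  s[A,B] = ((2)·(0.5) + (3)·(0.5) + (-2)·(2.5) + (0)·(3.5) + (-2)·(-3.5) + (-1)·(-3.5)) / 5 = 8/5 = 1.6
  s[B,B] = ((0.5)·(0.5) + (0.5)·(0.5) + (2.5)·(2.5) + (3.5)·(3.5) + (-3.5)·(-3.5) + (-3.5)·(-3.5)) / 5 = 43.5/5 = 8.7
  Sample standard deviations s_i = √(s[i,i]):
  s(A) = √(4.4) = 2.0976
  s(B) = √(8.7) = 2.9496

Step 3 — r_{ij} = s_{ij} / (s_i · s_j):
  r[A,A] = 1 (diagonal).
  r[A,B] = 1.6 / (2.0976 · 2.9496) = 1.6 / 6.1871 = 0.2586
  r[B,B] = 1 (diagonal).

R is symmetric with unit diagonal. Assembling:

R = [[1, 0.2586],
 [0.2586, 1]]


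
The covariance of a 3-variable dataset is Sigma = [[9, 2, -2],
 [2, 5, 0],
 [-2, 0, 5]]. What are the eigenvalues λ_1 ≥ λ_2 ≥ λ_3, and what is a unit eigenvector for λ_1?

Step 1 — characteristic polynomial p(λ) = det(λI - Sigma) = λ³ - tr·λ² + c_1·λ - det, where tr = trace, c_1 = sum of the principal 2×2 minors, det = det(Sigma):
  tr = 9 + 5 + 5 = 19,
  c_1 = (9·5 - (2)²) + (9·5 - (-2)²) + (5·5 - (0)²) = 41 + 41 + 25 = 107,
  det = 9·(5·5 - (0)²) - (2)·((2)·5 - (0)·(-2)) + (-2)·((2)·(0) - 5·(-2)) = 9·(25) - (2)·(10) + (-2)·(10) = 185.
  So p(λ) = λ³ - 19λ² + 107λ - 185.
Step 2 — look for an integer root (rational root theorem: any rational root is an integer divisor of 185). Testing λ = 5:
  p(5) = 125 - 475 + 535 - 185 = 0  ✓
  Dividing out (λ - 5): p(λ) = (λ - 5)(λ² - 14λ + 37).
Step 3 — remaining eigenvalues from the quadratic λ² - 14λ + 37 = 0:
  Δ = 14² - 4·37 = 196 - 148 = 48,  λ = (14 ± √48)/2 = (14 ± 6.9282)/2 ≈ 10.4641 or 3.5359.
  Sorted: λ_1 = 10.4641,  λ_2 = 5,  λ_3 = 3.5359  (check: sum = 19 = tr ✓).

Step 4 — unit eigenvector for λ_1 ≈ 10.4641: v spans the null space of (Sigma - λ_1 I), whose rows are
  r_1 = (-1.4641, 2, -2),  r_2 = (2, -5.4641, 0),  r_3 = (-2, 0, -5.4641).
  v is orthogonal to every row, so take v ∝ r_1 × r_2 = ((2)·(0) - (-2)·(-5.4641), (-2)·(2) - (-1.4641)·(0), (-1.4641)·(-5.4641) - (2)·(2)) ≈ (-10.9282, -4, 4).
  Rescale (multiply by -1 so the first nonzero entry is positive): u = (10.9282, 4, -4).
  ||u|| = √((10.9282)² + (4)² + (-4)²) = √(151.4256) ≈ 12.3055,  v_1 = u/||u|| ≈ (0.8881, 0.3251, -0.3251) (||v_1|| = 1).

λ_1 = 10.4641,  λ_2 = 5,  λ_3 = 3.5359;  v_1 ≈ (0.8881, 0.3251, -0.3251)


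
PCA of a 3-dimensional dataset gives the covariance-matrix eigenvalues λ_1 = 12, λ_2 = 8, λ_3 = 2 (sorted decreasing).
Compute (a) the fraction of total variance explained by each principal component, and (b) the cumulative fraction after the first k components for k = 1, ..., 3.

Step 1 — total variance = trace(Sigma) = Σ λ_i = 12 + 8 + 2 = 22.

Step 2 — fraction explained by component i = λ_i / Σ λ:
  PC1: 12/22 = 0.5455
  PC2: 8/22 = 0.3636
  PC3: 2/22 = 0.0909

Step 3 — cumulative fraction after k components = (λ_1 + ... + λ_k) / Σ λ:
  k = 1: 12/22 = 0.5455
  k = 2: (12 + 8)/22 = 20/22 = 0.9091
  k = 3: (12 + 8 + 2)/22 = 22/22 = 1

Summary (fraction, with percent):

explained: PC1 0.5455 (54.55%), PC2 0.3636 (36.36%), PC3 0.0909 (9.09%);  cumulative: 0.5455, 0.9091, 1


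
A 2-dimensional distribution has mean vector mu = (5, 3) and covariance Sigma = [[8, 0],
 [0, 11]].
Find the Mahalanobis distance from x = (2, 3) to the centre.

Step 1 — centre the observation: (x - mu) = (-3, 0).

Step 2 — invert Sigma. det(Sigma) = 8·11 - (0)² = 88.
  Sigma^{-1} = (1/det) · [[d, -b], [-b, a]] = [[0.125, 0],
 [0, 0.0909]].

Step 3 — form the quadratic (x - mu)^T · Sigma^{-1} · (x - mu):
  Sigma^{-1} · (x - mu) = (-0.375, 0).
  (x - mu)^T · [Sigma^{-1} · (x - mu)] = (-3)·(-0.375) + (0)·(0) = 1.125.

Step 4 — take square root: d = √(1.125) ≈ 1.0607.

d(x, mu) = √(1.125) ≈ 1.0607


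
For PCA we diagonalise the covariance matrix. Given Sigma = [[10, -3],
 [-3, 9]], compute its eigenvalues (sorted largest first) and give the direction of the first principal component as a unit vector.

Step 1 — characteristic polynomial of 2×2 Sigma:
  det(Sigma - λI) = λ² - trace · λ + det = 0.
  trace = 10 + 9 = 19, det = 10·9 - (-3)² = 81.
Step 2 — discriminant:
  Δ = trace² - 4·det = 361 - 324 = 37.
Step 3 — eigenvalues:
  λ = (trace ± √Δ)/2 = (19 ± 6.0828)/2,
  λ_1 = 12.5414,  λ_2 = 6.4586.

Step 4 — unit eigenvector for λ_1: solve (Sigma - λ_1 I)v = 0. First row:
  (10 - 12.5414)·v_x + (-3)·v_y = 0, i.e. (-2.5414)·v_x + (-3)·v_y = 0,
  so v ∝ (b, λ_1 - a) = (-3, 2.5414); multiply by -1 so the first entry is positive: u = (3, -2.5414).
  ||u|| = √((3)² + (-2.5414)²) = √(15.4586) ≈ 3.9317,
  v_1 = u/||u|| ≈ (0.763, -0.6464) (||v_1|| = 1).

λ_1 = 12.5414,  λ_2 = 6.4586;  v_1 ≈ (0.763, -0.6464)


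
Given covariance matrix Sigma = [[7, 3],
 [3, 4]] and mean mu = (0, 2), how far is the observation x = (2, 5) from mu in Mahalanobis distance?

Step 1 — centre the observation: (x - mu) = (2, 3).

Step 2 — invert Sigma. det(Sigma) = 7·4 - (3)² = 19.
  Sigma^{-1} = (1/det) · [[d, -b], [-b, a]] = [[0.2105, -0.1579],
 [-0.1579, 0.3684]].

Step 3 — form the quadratic (x - mu)^T · Sigma^{-1} · (x - mu):
  Sigma^{-1} · (x - mu) = (-0.0526, 0.7895).
  (x - mu)^T · [Sigma^{-1} · (x - mu)] = (2)·(-0.0526) + (3)·(0.7895) = 2.2632.

Step 4 — take square root: d = √(2.2632) ≈ 1.5044.

d(x, mu) = √(2.2632) ≈ 1.5044


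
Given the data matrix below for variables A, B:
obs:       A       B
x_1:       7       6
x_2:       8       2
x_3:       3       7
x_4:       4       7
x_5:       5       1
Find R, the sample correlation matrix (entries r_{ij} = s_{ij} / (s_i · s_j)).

Step 1 — column means:
  mean(A) = (7 + 8 + 3 + 4 + 5) / 5 = 27/5 = 5.4
  mean(B) = (6 + 2 + 7 + 7 + 1) / 5 = 23/5 = 4.6

Step 2 — sample variances and covariances s[i,j] = (1/(n-1)) · Σ_k (x_{k,i} - mean_i) · (x_{k,j} - mean_j), with n-1 = 4:
  s[A,A] = ((1.6)·(1.6) + (2.6)·(2.6) + (-2.4)·(-2.4) + (-1.4)·(-1.4) + (-0.4)·(-0.4)) / 4 = 17.2/4 = 4.3
  s[A,B] = ((1.6)·(1.4) + (2.6)·(-2.6) + (-2.4)·(2.4) + (-1.4)·(2.4) + (-0.4)·(-3.6)) / 4 = -12.2/4 = -3.05
  s[B,B] = ((1.4)·(1.4) + (-2.6)·(-2.6) + (2.4)·(2.4) + (2.4)·(2.4) + (-3.6)·(-3.6)) / 4 = 33.2/4 = 8.3
  Sample standard deviations s_i = √(s[i,i]):
  s(A) = √(4.3) = 2.0736
  s(B) = √(8.3) = 2.881

Step 3 — r_{ij} = s_{ij} / (s_i · s_j):
  r[A,A] = 1 (diagonal).
  r[A,B] = -3.05 / (2.0736 · 2.881) = -3.05 / 5.9741 = -0.5105
  r[B,B] = 1 (diagonal).

R is symmetric with unit diagonal. Assembling:

R = [[1, -0.5105],
 [-0.5105, 1]]


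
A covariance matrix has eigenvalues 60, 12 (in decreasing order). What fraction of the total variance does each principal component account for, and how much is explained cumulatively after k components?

Step 1 — total variance = trace(Sigma) = Σ λ_i = 60 + 12 = 72.

Step 2 — fraction explained by component i = λ_i / Σ λ:
  PC1: 60/72 = 0.8333
  PC2: 12/72 = 0.1667

Step 3 — cumulative fraction after k components = (λ_1 + ... + λ_k) / Σ λ:
  k = 1: 60/72 = 0.8333
  k = 2: (60 + 12)/72 = 72/72 = 1

Summary (fraction, with percent):

explained: PC1 0.8333 (83.33%), PC2 0.1667 (16.67%);  cumulative: 0.8333, 1


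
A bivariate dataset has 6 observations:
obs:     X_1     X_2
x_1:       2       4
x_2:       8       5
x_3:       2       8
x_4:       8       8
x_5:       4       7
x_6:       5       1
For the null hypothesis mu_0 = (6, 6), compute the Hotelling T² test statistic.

Step 1 — sample mean vector:
  mean(X_1) = (2 + 8 + 2 + 8 + 4 + 5) / 6 = 29/6 = 4.8333
  mean(X_2) = (4 + 5 + 8 + 8 + 7 + 1) / 6 = 33/6 = 5.5
  x̄ = (4.8333, 5.5),  deviation x̄ - mu_0 = (4.8333, 5.5) - (6, 6) = (-1.1667, -0.5).

Step 2 — sample covariance matrix, S[i,j] = (1/(n-1)) · Σ_k (x_{k,i} - mean_i) · (x_{k,j} - mean_j), divisor n-1 = 5:
  S[X_1,X_1] = ((-2.8333)·(-2.8333) + (3.1667)·(3.1667) + (-2.8333)·(-2.8333) + (3.1667)·(3.1667) + (-0.8333)·(-0.8333) + (0.1667)·(0.1667)) / 5 = 36.8333/5 = 7.3667
  S[X_1,X_2] = ((-2.8333)·(-1.5) + (3.1667)·(-0.5) + (-2.8333)·(2.5) + (3.1667)·(2.5) + (-0.8333)·(1.5) + (0.1667)·(-4.5)) / 5 = 1.5/5 = 0.3
  S[X_2,X_2] = ((-1.5)·(-1.5) + (-0.5)·(-0.5) + (2.5)·(2.5) + (2.5)·(2.5) + (1.5)·(1.5) + (-4.5)·(-4.5)) / 5 = 37.5/5 = 7.5
  S = [[7.3667, 0.3],
 [0.3, 7.5]].

Step 3 — invert S. det(S) = 7.3667·7.5 - (0.3)² = 55.16.
  S^{-1} = (1/det) · [[d, -b], [-b, a]] = [[0.136, -0.0054],
 [-0.0054, 0.1336]].

Step 4 — quadratic form (x̄ - mu_0)^T · S^{-1} · (x̄ - mu_0):
  S^{-1} · (x̄ - mu_0) = (-0.1559, -0.0604),
  (x̄ - mu_0)^T · [...] = (-1.1667)·(-0.1559) + (-0.5)·(-0.0604) = 0.2121.

Step 5 — scale by n: T² = 6 · 0.2121 = 1.2727.

T² ≈ 1.2727


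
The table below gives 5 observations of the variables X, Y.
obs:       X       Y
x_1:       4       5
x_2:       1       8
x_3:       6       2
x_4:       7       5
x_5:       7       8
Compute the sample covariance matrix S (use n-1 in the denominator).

Step 1 — column means:
  mean(X) = (4 + 1 + 6 + 7 + 7) / 5 = 25/5 = 5
  mean(Y) = (5 + 8 + 2 + 5 + 8) / 5 = 28/5 = 5.6

Step 2 — sample covariance S[i,j] = (1/(n-1)) · Σ_k (x_{k,i} - mean_i) · (x_{k,j} - mean_j), with n-1 = 4.
  S[X,X] = ((-1)·(-1) + (-4)·(-4) + (1)·(1) + (2)·(2) + (2)·(2)) / 4 = 26/4 = 6.5
  S[X,Y] = ((-1)·(-0.6) + (-4)·(2.4) + (1)·(-3.6) + (2)·(-0.6) + (2)·(2.4)) / 4 = -9/4 = -2.25
  S[Y,Y] = ((-0.6)·(-0.6) + (2.4)·(2.4) + (-3.6)·(-3.6) + (-0.6)·(-0.6) + (2.4)·(2.4)) / 4 = 25.2/4 = 6.3

S is symmetric (S[j,i] = S[i,j]). Assembling:

S = [[6.5, -2.25],
 [-2.25, 6.3]]


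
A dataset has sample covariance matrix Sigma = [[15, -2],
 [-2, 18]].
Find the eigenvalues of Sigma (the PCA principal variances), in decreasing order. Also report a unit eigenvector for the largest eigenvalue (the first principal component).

Step 1 — characteristic polynomial of 2×2 Sigma:
  det(Sigma - λI) = λ² - trace · λ + det = 0.
  trace = 15 + 18 = 33, det = 15·18 - (-2)² = 266.
Step 2 — discriminant:
  Δ = trace² - 4·det = 1089 - 1064 = 25.
Step 3 — eigenvalues:
  λ = (trace ± √Δ)/2 = (33 ± 5)/2,
  λ_1 = 19,  λ_2 = 14.

Step 4 — unit eigenvector for λ_1: solve (Sigma - λ_1 I)v = 0. First row:
  (15 - 19)·v_x + (-2)·v_y = 0, i.e. (-4)·v_x + (-2)·v_y = 0,
  so v ∝ (b, λ_1 - a) = (-2, 4); multiply by -1 so the first entry is positive: u = (2, -4).
  ||u|| = √((2)² + (-4)²) = √(20) ≈ 4.4721,
  v_1 = u/||u|| ≈ (0.4472, -0.8944) (||v_1|| = 1).

λ_1 = 19,  λ_2 = 14;  v_1 ≈ (0.4472, -0.8944)


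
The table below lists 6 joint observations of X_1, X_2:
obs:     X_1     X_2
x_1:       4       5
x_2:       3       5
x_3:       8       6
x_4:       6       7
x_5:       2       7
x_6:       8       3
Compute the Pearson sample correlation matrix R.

Step 1 — column means:
  mean(X_1) = (4 + 3 + 8 + 6 + 2 + 8) / 6 = 31/6 = 5.1667
  mean(X_2) = (5 + 5 + 6 + 7 + 7 + 3) / 6 = 33/6 = 5.5

Step 2 — sample variances and covariances s[i,j] = (1/(n-1)) · Σ_k (x_{k,i} - mean_i) · (x_{k,j} - mean_j), with n-1 = 5:
  s[X_1,X_1] = ((-1.1667)·(-1.1667) + (-2.1667)·(-2.1667) + (2.8333)·(2.8333) + (0.8333)·(0.8333) + (-3.1667)·(-3.1667) + (2.8333)·(2.8333)) / 5 = 32.8333/5 = 6.5667
  s[X_1,X_2] = ((-1.1667)·(-0.5) + (-2.1667)·(-0.5) + (2.8333)·(0.5) + (0.8333)·(1.5) + (-3.1667)·(1.5) + (2.8333)·(-2.5)) / 5 = -7.5/5 = -1.5
  s[X_2,X_2] = ((-0.5)·(-0.5) + (-0.5)·(-0.5) + (0.5)·(0.5) + (1.5)·(1.5) + (1.5)·(1.5) + (-2.5)·(-2.5)) / 5 = 11.5/5 = 2.3
  Sample standard deviations s_i = √(s[i,i]):
  s(X_1) = √(6.5667) = 2.5626
  s(X_2) = √(2.3) = 1.5166

Step 3 — r_{ij} = s_{ij} / (s_i · s_j):
  r[X_1,X_1] = 1 (diagonal).
  r[X_1,X_2] = -1.5 / (2.5626 · 1.5166) = -1.5 / 3.8863 = -0.386
  r[X_2,X_2] = 1 (diagonal).

R is symmetric with unit diagonal. Assembling:

R = [[1, -0.386],
 [-0.386, 1]]


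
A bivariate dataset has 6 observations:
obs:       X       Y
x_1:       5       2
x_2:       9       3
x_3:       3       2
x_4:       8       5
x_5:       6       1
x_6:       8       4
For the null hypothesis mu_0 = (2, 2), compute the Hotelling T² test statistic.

Step 1 — sample mean vector:
  mean(X) = (5 + 9 + 3 + 8 + 6 + 8) / 6 = 39/6 = 6.5
  mean(Y) = (2 + 3 + 2 + 5 + 1 + 4) / 6 = 17/6 = 2.8333
  x̄ = (6.5, 2.8333),  deviation x̄ - mu_0 = (6.5, 2.8333) - (2, 2) = (4.5, 0.8333).

Step 2 — sample covariance matrix, S[i,j] = (1/(n-1)) · Σ_k (x_{k,i} - mean_i) · (x_{k,j} - mean_j), divisor n-1 = 5:
  S[X,X] = ((-1.5)·(-1.5) + (2.5)·(2.5) + (-3.5)·(-3.5) + (1.5)·(1.5) + (-0.5)·(-0.5) + (1.5)·(1.5)) / 5 = 25.5/5 = 5.1
  S[X,Y] = ((-1.5)·(-0.8333) + (2.5)·(0.1667) + (-3.5)·(-0.8333) + (1.5)·(2.1667) + (-0.5)·(-1.8333) + (1.5)·(1.1667)) / 5 = 10.5/5 = 2.1
  S[Y,Y] = ((-0.8333)·(-0.8333) + (0.1667)·(0.1667) + (-0.8333)·(-0.8333) + (2.1667)·(2.1667) + (-1.8333)·(-1.8333) + (1.1667)·(1.1667)) / 5 = 10.8333/5 = 2.1667
  S = [[5.1, 2.1],
 [2.1, 2.1667]].

Step 3 — invert S. det(S) = 5.1·2.1667 - (2.1)² = 6.64.
  S^{-1} = (1/det) · [[d, -b], [-b, a]] = [[0.3263, -0.3163],
 [-0.3163, 0.7681]].

Step 4 — quadratic form (x̄ - mu_0)^T · S^{-1} · (x̄ - mu_0):
  S^{-1} · (x̄ - mu_0) = (1.2048, -0.7831),
  (x̄ - mu_0)^T · [...] = (4.5)·(1.2048) + (0.8333)·(-0.7831) = 4.7691.

Step 5 — scale by n: T² = 6 · 4.7691 = 28.6145.

T² ≈ 28.6145


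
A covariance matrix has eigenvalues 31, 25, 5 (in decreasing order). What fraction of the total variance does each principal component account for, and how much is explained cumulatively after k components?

Step 1 — total variance = trace(Sigma) = Σ λ_i = 31 + 25 + 5 = 61.

Step 2 — fraction explained by component i = λ_i / Σ λ:
  PC1: 31/61 = 0.5082
  PC2: 25/61 = 0.4098
  PC3: 5/61 = 0.082

Step 3 — cumulative fraction after k components = (λ_1 + ... + λ_k) / Σ λ:
  k = 1: 31/61 = 0.5082
  k = 2: (31 + 25)/61 = 56/61 = 0.918
  k = 3: (31 + 25 + 5)/61 = 61/61 = 1

Summary (fraction, with percent):

explained: PC1 0.5082 (50.82%), PC2 0.4098 (40.98%), PC3 0.082 (8.2%);  cumulative: 0.5082, 0.918, 1


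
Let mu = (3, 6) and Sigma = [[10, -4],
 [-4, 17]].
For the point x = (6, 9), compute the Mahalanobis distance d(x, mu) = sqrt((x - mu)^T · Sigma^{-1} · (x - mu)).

Step 1 — centre the observation: (x - mu) = (3, 3).

Step 2 — invert Sigma. det(Sigma) = 10·17 - (-4)² = 154.
  Sigma^{-1} = (1/det) · [[d, -b], [-b, a]] = [[0.1104, 0.026],
 [0.026, 0.0649]].

Step 3 — form the quadratic (x - mu)^T · Sigma^{-1} · (x - mu):
  Sigma^{-1} · (x - mu) = (0.4091, 0.2727).
  (x - mu)^T · [Sigma^{-1} · (x - mu)] = (3)·(0.4091) + (3)·(0.2727) = 2.0455.

Step 4 — take square root: d = √(2.0455) ≈ 1.4302.

d(x, mu) = √(2.0455) ≈ 1.4302


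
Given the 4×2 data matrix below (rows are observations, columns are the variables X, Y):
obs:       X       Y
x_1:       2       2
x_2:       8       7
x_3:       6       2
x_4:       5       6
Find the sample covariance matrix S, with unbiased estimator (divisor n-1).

Step 1 — column means:
  mean(X) = (2 + 8 + 6 + 5) / 4 = 21/4 = 5.25
  mean(Y) = (2 + 7 + 2 + 6) / 4 = 17/4 = 4.25

Step 2 — sample covariance S[i,j] = (1/(n-1)) · Σ_k (x_{k,i} - mean_i) · (x_{k,j} - mean_j), with n-1 = 3.
  S[X,X] = ((-3.25)·(-3.25) + (2.75)·(2.75) + (0.75)·(0.75) + (-0.25)·(-0.25)) / 3 = 18.75/3 = 6.25
  S[X,Y] = ((-3.25)·(-2.25) + (2.75)·(2.75) + (0.75)·(-2.25) + (-0.25)·(1.75)) / 3 = 12.75/3 = 4.25
  S[Y,Y] = ((-2.25)·(-2.25) + (2.75)·(2.75) + (-2.25)·(-2.25) + (1.75)·(1.75)) / 3 = 20.75/3 = 6.9167

S is symmetric (S[j,i] = S[i,j]). Assembling:

S = [[6.25, 4.25],
 [4.25, 6.9167]]


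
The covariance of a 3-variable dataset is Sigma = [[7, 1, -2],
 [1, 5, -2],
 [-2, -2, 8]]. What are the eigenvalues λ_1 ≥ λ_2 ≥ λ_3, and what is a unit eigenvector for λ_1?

Step 1 — characteristic polynomial p(λ) = det(λI - Sigma) = λ³ - tr·λ² + c_1·λ - det, where tr = trace, c_1 = sum of the principal 2×2 minors, det = det(Sigma):
  tr = 7 + 5 + 8 = 20,
  c_1 = (7·5 - (1)²) + (7·8 - (-2)²) + (5·8 - (-2)²) = 34 + 52 + 36 = 122,
  det = 7·(5·8 - (-2)²) - (1)·((1)·8 - (-2)·(-2)) + (-2)·((1)·(-2) - 5·(-2)) = 7·(36) - (1)·(4) + (-2)·(8) = 232.
  So p(λ) = λ³ - 20λ² + 122λ - 232.
Step 2 — look for an integer root (rational root theorem: any rational root is an integer divisor of 232). Testing λ = 4:
  p(4) = 64 - 320 + 488 - 232 = 0  ✓
  Dividing out (λ - 4): p(λ) = (λ - 4)(λ² - 16λ + 58).
Step 3 — remaining eigenvalues from the quadratic λ² - 16λ + 58 = 0:
  Δ = 16² - 4·58 = 256 - 232 = 24,  λ = (16 ± √24)/2 = (16 ± 4.899)/2 ≈ 10.4495 or 5.5505.
  Sorted: λ_1 = 10.4495,  λ_2 = 5.5505,  λ_3 = 4  (check: sum = 20 = tr ✓).

Step 4 — unit eigenvector for λ_1 ≈ 10.4495: v spans the null space of (Sigma - λ_1 I), whose rows are
  r_1 = (-3.4495, 1, -2),  r_2 = (1, -5.4495, -2),  r_3 = (-2, -2, -2.4495).
  v is orthogonal to every row, so take v ∝ r_1 × r_2 = ((1)·(-2) - (-2)·(-5.4495), (-2)·(1) - (-3.4495)·(-2), (-3.4495)·(-5.4495) - (1)·(1)) ≈ (-12.899, -8.899, 17.798).
  Rescale (multiply by -1 so the first nonzero entry is positive): u = (12.899, 8.899, -17.798).
  ||u|| = √((12.899)² + (8.899)² + (-17.798)²) = √(562.3429) ≈ 23.7138,  v_1 = u/||u|| ≈ (0.5439, 0.3753, -0.7505) (||v_1|| = 1).

λ_1 = 10.4495,  λ_2 = 5.5505,  λ_3 = 4;  v_1 ≈ (0.5439, 0.3753, -0.7505)


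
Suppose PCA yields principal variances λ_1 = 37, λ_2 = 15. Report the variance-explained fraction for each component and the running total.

Step 1 — total variance = trace(Sigma) = Σ λ_i = 37 + 15 = 52.

Step 2 — fraction explained by component i = λ_i / Σ λ:
  PC1: 37/52 = 0.7115
  PC2: 15/52 = 0.2885

Step 3 — cumulative fraction after k components = (λ_1 + ... + λ_k) / Σ λ:
  k = 1: 37/52 = 0.7115
  k = 2: (37 + 15)/52 = 52/52 = 1

Summary (fraction, with percent):

explained: PC1 0.7115 (71.15%), PC2 0.2885 (28.85%);  cumulative: 0.7115, 1


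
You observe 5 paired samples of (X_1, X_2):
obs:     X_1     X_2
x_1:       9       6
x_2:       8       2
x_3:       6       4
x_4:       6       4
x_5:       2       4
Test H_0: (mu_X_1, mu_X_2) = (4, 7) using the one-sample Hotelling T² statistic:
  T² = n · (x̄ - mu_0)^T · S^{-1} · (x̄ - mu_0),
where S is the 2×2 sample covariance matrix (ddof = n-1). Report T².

Step 1 — sample mean vector:
  mean(X_1) = (9 + 8 + 6 + 6 + 2) / 5 = 31/5 = 6.2
  mean(X_2) = (6 + 2 + 4 + 4 + 4) / 5 = 20/5 = 4
  x̄ = (6.2, 4),  deviation x̄ - mu_0 = (6.2, 4) - (4, 7) = (2.2, -3).

Step 2 — sample covariance matrix, S[i,j] = (1/(n-1)) · Σ_k (x_{k,i} - mean_i) · (x_{k,j} - mean_j), divisor n-1 = 4:
  S[X_1,X_1] = ((2.8)·(2.8) + (1.8)·(1.8) + (-0.2)·(-0.2) + (-0.2)·(-0.2) + (-4.2)·(-4.2)) / 4 = 28.8/4 = 7.2
  S[X_1,X_2] = ((2.8)·(2) + (1.8)·(-2) + (-0.2)·(0) + (-0.2)·(0) + (-4.2)·(0)) / 4 = 2/4 = 0.5
  S[X_2,X_2] = ((2)·(2) + (-2)·(-2) + (0)·(0) + (0)·(0) + (0)·(0)) / 4 = 8/4 = 2
  S = [[7.2, 0.5],
 [0.5, 2]].

Step 3 — invert S. det(S) = 7.2·2 - (0.5)² = 14.15.
  S^{-1} = (1/det) · [[d, -b], [-b, a]] = [[0.1413, -0.0353],
 [-0.0353, 0.5088]].

Step 4 — quadratic form (x̄ - mu_0)^T · S^{-1} · (x̄ - mu_0):
  S^{-1} · (x̄ - mu_0) = (0.417, -1.6042),
  (x̄ - mu_0)^T · [...] = (2.2)·(0.417) + (-3)·(-1.6042) = 5.73.

Step 5 — scale by n: T² = 5 · 5.73 = 28.6502.

T² ≈ 28.6502


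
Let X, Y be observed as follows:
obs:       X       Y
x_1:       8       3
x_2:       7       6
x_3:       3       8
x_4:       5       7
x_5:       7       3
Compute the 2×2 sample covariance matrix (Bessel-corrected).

Step 1 — column means:
  mean(X) = (8 + 7 + 3 + 5 + 7) / 5 = 30/5 = 6
  mean(Y) = (3 + 6 + 8 + 7 + 3) / 5 = 27/5 = 5.4

Step 2 — sample covariance S[i,j] = (1/(n-1)) · Σ_k (x_{k,i} - mean_i) · (x_{k,j} - mean_j), with n-1 = 4.
  S[X,X] = ((2)·(2) + (1)·(1) + (-3)·(-3) + (-1)·(-1) + (1)·(1)) / 4 = 16/4 = 4
  S[X,Y] = ((2)·(-2.4) + (1)·(0.6) + (-3)·(2.6) + (-1)·(1.6) + (1)·(-2.4)) / 4 = -16/4 = -4
  S[Y,Y] = ((-2.4)·(-2.4) + (0.6)·(0.6) + (2.6)·(2.6) + (1.6)·(1.6) + (-2.4)·(-2.4)) / 4 = 21.2/4 = 5.3

S is symmetric (S[j,i] = S[i,j]). Assembling:

S = [[4, -4],
 [-4, 5.3]]


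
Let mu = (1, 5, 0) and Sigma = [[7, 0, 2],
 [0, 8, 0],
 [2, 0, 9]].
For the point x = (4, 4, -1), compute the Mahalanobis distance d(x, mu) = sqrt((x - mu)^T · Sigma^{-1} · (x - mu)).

Step 1 — centre the observation: (x - mu) = (3, -1, -1).

Step 2 — invert Sigma (cofactor / det for 3×3, or solve directly):
  Sigma^{-1} = [[0.1525, 0, -0.0339],
 [0, 0.125, 0],
 [-0.0339, 0, 0.1186]].

Step 3 — form the quadratic (x - mu)^T · Sigma^{-1} · (x - mu):
  Sigma^{-1} · (x - mu) = (0.4915, -0.125, -0.2203).
  (x - mu)^T · [Sigma^{-1} · (x - mu)] = (3)·(0.4915) + (-1)·(-0.125) + (-1)·(-0.2203) = 1.8199.

Step 4 — take square root: d = √(1.8199) ≈ 1.349.

d(x, mu) = √(1.8199) ≈ 1.349


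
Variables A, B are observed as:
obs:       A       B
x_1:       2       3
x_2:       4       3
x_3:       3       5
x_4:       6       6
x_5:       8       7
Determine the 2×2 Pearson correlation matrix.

Step 1 — column means:
  mean(A) = (2 + 4 + 3 + 6 + 8) / 5 = 23/5 = 4.6
  mean(B) = (3 + 3 + 5 + 6 + 7) / 5 = 24/5 = 4.8

Step 2 — sample variances and covariances s[i,j] = (1/(n-1)) · Σ_k (x_{k,i} - mean_i) · (x_{k,j} - mean_j), with n-1 = 4:
  s[A,A] = ((-2.6)·(-2.6) + (-0.6)·(-0.6) + (-1.6)·(-1.6) + (1.4)·(1.4) + (3.4)·(3.4)) / 4 = 23.2/4 = 5.8
  s[A,B] = ((-2.6)·(-1.8) + (-0.6)·(-1.8) + (-1.6)·(0.2) + (1.4)·(1.2) + (3.4)·(2.2)) / 4 = 14.6/4 = 3.65
  s[B,B] = ((-1.8)·(-1.8) + (-1.8)·(-1.8) + (0.2)·(0.2) + (1.2)·(1.2) + (2.2)·(2.2)) / 4 = 12.8/4 = 3.2
  Sample standard deviations s_i = √(s[i,i]):
  s(A) = √(5.8) = 2.4083
  s(B) = √(3.2) = 1.7889

Step 3 — r_{ij} = s_{ij} / (s_i · s_j):
  r[A,A] = 1 (diagonal).
  r[A,B] = 3.65 / (2.4083 · 1.7889) = 3.65 / 4.3081 = 0.8472
  r[B,B] = 1 (diagonal).

R is symmetric with unit diagonal. Assembling:

R = [[1, 0.8472],
 [0.8472, 1]]


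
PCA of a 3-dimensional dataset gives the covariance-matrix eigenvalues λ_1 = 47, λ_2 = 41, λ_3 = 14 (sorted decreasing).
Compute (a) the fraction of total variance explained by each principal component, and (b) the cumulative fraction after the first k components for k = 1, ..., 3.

Step 1 — total variance = trace(Sigma) = Σ λ_i = 47 + 41 + 14 = 102.

Step 2 — fraction explained by component i = λ_i / Σ λ:
  PC1: 47/102 = 0.4608
  PC2: 41/102 = 0.402
  PC3: 14/102 = 0.1373

Step 3 — cumulative fraction after k components = (λ_1 + ... + λ_k) / Σ λ:
  k = 1: 47/102 = 0.4608
  k = 2: (47 + 41)/102 = 88/102 = 0.8627
  k = 3: (47 + 41 + 14)/102 = 102/102 = 1

Summary (fraction, with percent):

explained: PC1 0.4608 (46.08%), PC2 0.402 (40.2%), PC3 0.1373 (13.73%);  cumulative: 0.4608, 0.8627, 1


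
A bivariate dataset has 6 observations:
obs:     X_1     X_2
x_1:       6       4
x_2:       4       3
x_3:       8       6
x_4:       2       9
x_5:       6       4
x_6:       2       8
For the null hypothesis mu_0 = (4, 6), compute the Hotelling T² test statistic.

Step 1 — sample mean vector:
  mean(X_1) = (6 + 4 + 8 + 2 + 6 + 2) / 6 = 28/6 = 4.6667
  mean(X_2) = (4 + 3 + 6 + 9 + 4 + 8) / 6 = 34/6 = 5.6667
  x̄ = (4.6667, 5.6667),  deviation x̄ - mu_0 = (4.6667, 5.6667) - (4, 6) = (0.6667, -0.3333).

Step 2 — sample covariance matrix, S[i,j] = (1/(n-1)) · Σ_k (x_{k,i} - mean_i) · (x_{k,j} - mean_j), divisor n-1 = 5:
  S[X_1,X_1] = ((1.3333)·(1.3333) + (-0.6667)·(-0.6667) + (3.3333)·(3.3333) + (-2.6667)·(-2.6667) + (1.3333)·(1.3333) + (-2.6667)·(-2.6667)) / 5 = 29.3333/5 = 5.8667
  S[X_1,X_2] = ((1.3333)·(-1.6667) + (-0.6667)·(-2.6667) + (3.3333)·(0.3333) + (-2.6667)·(3.3333) + (1.3333)·(-1.6667) + (-2.6667)·(2.3333)) / 5 = -16.6667/5 = -3.3333
  S[X_2,X_2] = ((-1.6667)·(-1.6667) + (-2.6667)·(-2.6667) + (0.3333)·(0.3333) + (3.3333)·(3.3333) + (-1.6667)·(-1.6667) + (2.3333)·(2.3333)) / 5 = 29.3333/5 = 5.8667
  S = [[5.8667, -3.3333],
 [-3.3333, 5.8667]].

Step 3 — invert S. det(S) = 5.8667·5.8667 - (-3.3333)² = 23.3067.
  S^{-1} = (1/det) · [[d, -b], [-b, a]] = [[0.2517, 0.143],
 [0.143, 0.2517]].

Step 4 — quadratic form (x̄ - mu_0)^T · S^{-1} · (x̄ - mu_0):
  S^{-1} · (x̄ - mu_0) = (0.1201, 0.0114),
  (x̄ - mu_0)^T · [...] = (0.6667)·(0.1201) + (-0.3333)·(0.0114) = 0.0763.

Step 5 — scale by n: T² = 6 · 0.0763 = 0.4577.

T² ≈ 0.4577


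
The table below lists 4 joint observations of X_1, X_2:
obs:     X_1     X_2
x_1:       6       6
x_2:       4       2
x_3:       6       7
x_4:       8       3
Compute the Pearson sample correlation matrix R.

Step 1 — column means:
  mean(X_1) = (6 + 4 + 6 + 8) / 4 = 24/4 = 6
  mean(X_2) = (6 + 2 + 7 + 3) / 4 = 18/4 = 4.5

Step 2 — sample variances and covariances s[i,j] = (1/(n-1)) · Σ_k (x_{k,i} - mean_i) · (x_{k,j} - mean_j), with n-1 = 3:
  s[X_1,X_1] = ((0)·(0) + (-2)·(-2) + (0)·(0) + (2)·(2)) / 3 = 8/3 = 2.6667
  s[X_1,X_2] = ((0)·(1.5) + (-2)·(-2.5) + (0)·(2.5) + (2)·(-1.5)) / 3 = 2/3 = 0.6667
  s[X_2,X_2] = ((1.5)·(1.5) + (-2.5)·(-2.5) + (2.5)·(2.5) + (-1.5)·(-1.5)) / 3 = 17/3 = 5.6667
  Sample standard deviations s_i = √(s[i,i]):
  s(X_1) = √(2.6667) = 1.633
  s(X_2) = √(5.6667) = 2.3805

Step 3 — r_{ij} = s_{ij} / (s_i · s_j):
  r[X_1,X_1] = 1 (diagonal).
  r[X_1,X_2] = 0.6667 / (1.633 · 2.3805) = 0.6667 / 3.8873 = 0.1715
  r[X_2,X_2] = 1 (diagonal).

R is symmetric with unit diagonal. Assembling:

R = [[1, 0.1715],
 [0.1715, 1]]


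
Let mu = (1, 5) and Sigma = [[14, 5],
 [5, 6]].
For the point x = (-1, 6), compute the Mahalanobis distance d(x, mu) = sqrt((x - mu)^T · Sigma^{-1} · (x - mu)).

Step 1 — centre the observation: (x - mu) = (-2, 1).

Step 2 — invert Sigma. det(Sigma) = 14·6 - (5)² = 59.
  Sigma^{-1} = (1/det) · [[d, -b], [-b, a]] = [[0.1017, -0.0847],
 [-0.0847, 0.2373]].

Step 3 — form the quadratic (x - mu)^T · Sigma^{-1} · (x - mu):
  Sigma^{-1} · (x - mu) = (-0.2881, 0.4068).
  (x - mu)^T · [Sigma^{-1} · (x - mu)] = (-2)·(-0.2881) + (1)·(0.4068) = 0.9831.

Step 4 — take square root: d = √(0.9831) ≈ 0.9915.

d(x, mu) = √(0.9831) ≈ 0.9915


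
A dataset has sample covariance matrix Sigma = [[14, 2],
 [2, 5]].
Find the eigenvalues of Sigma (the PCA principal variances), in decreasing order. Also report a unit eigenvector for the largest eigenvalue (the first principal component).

Step 1 — characteristic polynomial of 2×2 Sigma:
  det(Sigma - λI) = λ² - trace · λ + det = 0.
  trace = 14 + 5 = 19, det = 14·5 - (2)² = 66.
Step 2 — discriminant:
  Δ = trace² - 4·det = 361 - 264 = 97.
Step 3 — eigenvalues:
  λ = (trace ± √Δ)/2 = (19 ± 9.8489)/2,
  λ_1 = 14.4244,  λ_2 = 4.5756.

Step 4 — unit eigenvector for λ_1: solve (Sigma - λ_1 I)v = 0. First row:
  (14 - 14.4244)·v_x + (2)·v_y = 0, i.e. (-0.4244)·v_x + (2)·v_y = 0,
  so v ∝ (b, λ_1 - a) = (2, 0.4244) = u.
  ||u|| = √((2)² + (0.4244)²) = √(4.1801) ≈ 2.0445,
  v_1 = u/||u|| ≈ (0.9782, 0.2076) (||v_1|| = 1).

λ_1 = 14.4244,  λ_2 = 4.5756;  v_1 ≈ (0.9782, 0.2076)


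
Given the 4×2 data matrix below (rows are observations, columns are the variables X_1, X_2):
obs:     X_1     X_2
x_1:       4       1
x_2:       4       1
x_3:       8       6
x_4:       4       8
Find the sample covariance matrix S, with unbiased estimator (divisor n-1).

Step 1 — column means:
  mean(X_1) = (4 + 4 + 8 + 4) / 4 = 20/4 = 5
  mean(X_2) = (1 + 1 + 6 + 8) / 4 = 16/4 = 4

Step 2 — sample covariance S[i,j] = (1/(n-1)) · Σ_k (x_{k,i} - mean_i) · (x_{k,j} - mean_j), with n-1 = 3.
  S[X_1,X_1] = ((-1)·(-1) + (-1)·(-1) + (3)·(3) + (-1)·(-1)) / 3 = 12/3 = 4
  S[X_1,X_2] = ((-1)·(-3) + (-1)·(-3) + (3)·(2) + (-1)·(4)) / 3 = 8/3 = 2.6667
  S[X_2,X_2] = ((-3)·(-3) + (-3)·(-3) + (2)·(2) + (4)·(4)) / 3 = 38/3 = 12.6667

S is symmetric (S[j,i] = S[i,j]). Assembling:

S = [[4, 2.6667],
 [2.6667, 12.6667]]


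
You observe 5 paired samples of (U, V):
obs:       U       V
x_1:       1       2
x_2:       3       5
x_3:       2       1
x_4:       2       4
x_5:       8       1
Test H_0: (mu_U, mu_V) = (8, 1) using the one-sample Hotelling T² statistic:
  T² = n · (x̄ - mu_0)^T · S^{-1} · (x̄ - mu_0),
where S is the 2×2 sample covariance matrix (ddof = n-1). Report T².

Step 1 — sample mean vector:
  mean(U) = (1 + 3 + 2 + 2 + 8) / 5 = 16/5 = 3.2
  mean(V) = (2 + 5 + 1 + 4 + 1) / 5 = 13/5 = 2.6
  x̄ = (3.2, 2.6),  deviation x̄ - mu_0 = (3.2, 2.6) - (8, 1) = (-4.8, 1.6).

Step 2 — sample covariance matrix, S[i,j] = (1/(n-1)) · Σ_k (x_{k,i} - mean_i) · (x_{k,j} - mean_j), divisor n-1 = 4:
  S[U,U] = ((-2.2)·(-2.2) + (-0.2)·(-0.2) + (-1.2)·(-1.2) + (-1.2)·(-1.2) + (4.8)·(4.8)) / 4 = 30.8/4 = 7.7
  S[U,V] = ((-2.2)·(-0.6) + (-0.2)·(2.4) + (-1.2)·(-1.6) + (-1.2)·(1.4) + (4.8)·(-1.6)) / 4 = -6.6/4 = -1.65
  S[V,V] = ((-0.6)·(-0.6) + (2.4)·(2.4) + (-1.6)·(-1.6) + (1.4)·(1.4) + (-1.6)·(-1.6)) / 4 = 13.2/4 = 3.3
  S = [[7.7, -1.65],
 [-1.65, 3.3]].

Step 3 — invert S. det(S) = 7.7·3.3 - (-1.65)² = 22.6875.
  S^{-1} = (1/det) · [[d, -b], [-b, a]] = [[0.1455, 0.0727],
 [0.0727, 0.3394]].

Step 4 — quadratic form (x̄ - mu_0)^T · S^{-1} · (x̄ - mu_0):
  S^{-1} · (x̄ - mu_0) = (-0.5818, 0.1939),
  (x̄ - mu_0)^T · [...] = (-4.8)·(-0.5818) + (1.6)·(0.1939) = 3.103.

Step 5 — scale by n: T² = 5 · 3.103 = 15.5152.

T² ≈ 15.5152


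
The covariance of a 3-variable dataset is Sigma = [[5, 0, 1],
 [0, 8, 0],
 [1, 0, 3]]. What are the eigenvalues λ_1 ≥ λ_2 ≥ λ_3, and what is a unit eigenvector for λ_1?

Step 1 — characteristic polynomial p(λ) = det(λI - Sigma) = λ³ - tr·λ² + c_1·λ - det, where tr = trace, c_1 = sum of the principal 2×2 minors, det = det(Sigma):
  tr = 5 + 8 + 3 = 16,
  c_1 = (5·8 - (0)²) + (5·3 - (1)²) + (8·3 - (0)²) = 40 + 14 + 24 = 78,
  det = 5·(8·3 - (0)²) - (0)·((0)·3 - (0)·(1)) + (1)·((0)·(0) - 8·(1)) = 5·(24) - (0)·(0) + (1)·(-8) = 112.
  So p(λ) = λ³ - 16λ² + 78λ - 112.
Step 2 — look for an integer root (rational root theorem: any rational root is an integer divisor of 112). Testing λ = 8:
  p(8) = 512 - 1024 + 624 - 112 = 0  ✓
  Dividing out (λ - 8): p(λ) = (λ - 8)(λ² - 8λ + 14).
Step 3 — remaining eigenvalues from the quadratic λ² - 8λ + 14 = 0:
  Δ = 8² - 4·14 = 64 - 56 = 8,  λ = (8 ± √8)/2 = (8 ± 2.8284)/2 ≈ 5.4142 or 2.5858.
  Sorted: λ_1 = 8,  λ_2 = 5.4142,  λ_3 = 2.5858  (check: sum = 16 = tr ✓).

Step 4 — unit eigenvector for λ_1 = 8: v spans the null space of (Sigma - λ_1 I), whose rows are
  r_1 = (-3, 0, 1),  r_2 = (0, 0, 0),  r_3 = (1, 0, -5).
  v is orthogonal to every row, so take v ∝ r_1 × r_3 = ((0)·(-5) - (1)·(0), (1)·(1) - (-3)·(-5), (-3)·(0) - (0)·(1)) = (0, -14, 0).
  Rescale (divide by 14; multiply by -1 so the first nonzero entry is positive): u = (0, 1, 0).
  ||u|| = √((0)² + (1)² + (0)²) = √(1) = 1,  v_1 = u/||u|| ≈ (0, 1, 0) (||v_1|| = 1).

λ_1 = 8,  λ_2 = 5.4142,  λ_3 = 2.5858;  v_1 ≈ (0, 1, 0)


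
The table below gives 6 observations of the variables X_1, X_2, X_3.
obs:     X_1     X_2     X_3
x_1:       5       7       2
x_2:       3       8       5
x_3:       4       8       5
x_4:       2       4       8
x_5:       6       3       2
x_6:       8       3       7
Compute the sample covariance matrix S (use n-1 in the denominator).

Step 1 — column means:
  mean(X_1) = (5 + 3 + 4 + 2 + 6 + 8) / 6 = 28/6 = 4.6667
  mean(X_2) = (7 + 8 + 8 + 4 + 3 + 3) / 6 = 33/6 = 5.5
  mean(X_3) = (2 + 5 + 5 + 8 + 2 + 7) / 6 = 29/6 = 4.8333

Step 2 — sample covariance S[i,j] = (1/(n-1)) · Σ_k (x_{k,i} - mean_i) · (x_{k,j} - mean_j), with n-1 = 5.
  S[X_1,X_1] = ((0.3333)·(0.3333) + (-1.6667)·(-1.6667) + (-0.6667)·(-0.6667) + (-2.6667)·(-2.6667) + (1.3333)·(1.3333) + (3.3333)·(3.3333)) / 5 = 23.3333/5 = 4.6667
  S[X_1,X_2] = ((0.3333)·(1.5) + (-1.6667)·(2.5) + (-0.6667)·(2.5) + (-2.6667)·(-1.5) + (1.3333)·(-2.5) + (3.3333)·(-2.5)) / 5 = -13/5 = -2.6
  S[X_1,X_3] = ((0.3333)·(-2.8333) + (-1.6667)·(0.1667) + (-0.6667)·(0.1667) + (-2.6667)·(3.1667) + (1.3333)·(-2.8333) + (3.3333)·(2.1667)) / 5 = -6.3333/5 = -1.2667
  S[X_2,X_2] = ((1.5)·(1.5) + (2.5)·(2.5) + (2.5)·(2.5) + (-1.5)·(-1.5) + (-2.5)·(-2.5) + (-2.5)·(-2.5)) / 5 = 29.5/5 = 5.9
  S[X_2,X_3] = ((1.5)·(-2.8333) + (2.5)·(0.1667) + (2.5)·(0.1667) + (-1.5)·(3.1667) + (-2.5)·(-2.8333) + (-2.5)·(2.1667)) / 5 = -6.5/5 = -1.3
  S[X_3,X_3] = ((-2.8333)·(-2.8333) + (0.1667)·(0.1667) + (0.1667)·(0.1667) + (3.1667)·(3.1667) + (-2.8333)·(-2.8333) + (2.1667)·(2.1667)) / 5 = 30.8333/5 = 6.1667

S is symmetric (S[j,i] = S[i,j]). Assembling:

S = [[4.6667, -2.6, -1.2667],
 [-2.6, 5.9, -1.3],
 [-1.2667, -1.3, 6.1667]]
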